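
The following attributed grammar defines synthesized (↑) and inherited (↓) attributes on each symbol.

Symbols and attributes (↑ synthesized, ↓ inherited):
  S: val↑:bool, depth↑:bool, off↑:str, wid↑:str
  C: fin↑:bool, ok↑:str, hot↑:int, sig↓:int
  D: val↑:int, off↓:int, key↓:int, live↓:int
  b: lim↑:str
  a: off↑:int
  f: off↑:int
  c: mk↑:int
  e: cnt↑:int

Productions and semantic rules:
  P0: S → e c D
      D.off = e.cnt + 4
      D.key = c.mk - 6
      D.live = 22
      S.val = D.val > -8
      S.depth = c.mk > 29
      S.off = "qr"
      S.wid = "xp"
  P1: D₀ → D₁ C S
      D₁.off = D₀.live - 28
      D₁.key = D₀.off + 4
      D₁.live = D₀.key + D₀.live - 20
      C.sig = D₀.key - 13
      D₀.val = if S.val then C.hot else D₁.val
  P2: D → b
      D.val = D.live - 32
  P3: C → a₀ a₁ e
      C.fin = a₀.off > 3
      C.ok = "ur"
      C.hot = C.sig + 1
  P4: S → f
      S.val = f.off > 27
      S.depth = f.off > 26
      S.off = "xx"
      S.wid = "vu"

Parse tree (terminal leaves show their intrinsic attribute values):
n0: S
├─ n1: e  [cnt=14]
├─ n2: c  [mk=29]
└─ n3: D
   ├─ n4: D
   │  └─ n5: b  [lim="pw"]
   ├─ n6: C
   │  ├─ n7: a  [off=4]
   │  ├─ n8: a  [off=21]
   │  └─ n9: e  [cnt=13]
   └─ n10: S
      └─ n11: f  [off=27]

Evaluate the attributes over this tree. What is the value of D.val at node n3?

1. n1.cnt = 14  [terminal]
2. n2.mk = 29  [terminal]
3. n3.off = 18  [e.cnt + 4]
4. n3.key = 23  [c.mk - 6]
5. n3.live = 22  [22]
6. n4.off = -6  [D₀.live - 28]
7. n4.key = 22  [D₀.off + 4]
8. n4.live = 25  [D₀.key + D₀.live - 20]
9. n5.lim = "pw"  [terminal]
10. n4.val = -7  [D.live - 32]
11. n6.sig = 10  [D₀.key - 13]
12. n7.off = 4  [terminal]
13. n8.off = 21  [terminal]
14. n9.cnt = 13  [terminal]
15. n6.fin = true  [a₀.off > 3]
16. n6.ok = "ur"  ["ur"]
17. n6.hot = 11  [C.sig + 1]
18. n11.off = 27  [terminal]
19. n10.val = false  [f.off > 27]
20. n10.depth = true  [f.off > 26]
21. n10.off = "xx"  ["xx"]
22. n10.wid = "vu"  ["vu"]
23. n3.val = -7  [if S.val then C.hot else D₁.val]
24. n0.val = true  [D.val > -8]
25. n0.depth = false  [c.mk > 29]
26. n0.off = "qr"  ["qr"]
27. n0.wid = "xp"  ["xp"]

-7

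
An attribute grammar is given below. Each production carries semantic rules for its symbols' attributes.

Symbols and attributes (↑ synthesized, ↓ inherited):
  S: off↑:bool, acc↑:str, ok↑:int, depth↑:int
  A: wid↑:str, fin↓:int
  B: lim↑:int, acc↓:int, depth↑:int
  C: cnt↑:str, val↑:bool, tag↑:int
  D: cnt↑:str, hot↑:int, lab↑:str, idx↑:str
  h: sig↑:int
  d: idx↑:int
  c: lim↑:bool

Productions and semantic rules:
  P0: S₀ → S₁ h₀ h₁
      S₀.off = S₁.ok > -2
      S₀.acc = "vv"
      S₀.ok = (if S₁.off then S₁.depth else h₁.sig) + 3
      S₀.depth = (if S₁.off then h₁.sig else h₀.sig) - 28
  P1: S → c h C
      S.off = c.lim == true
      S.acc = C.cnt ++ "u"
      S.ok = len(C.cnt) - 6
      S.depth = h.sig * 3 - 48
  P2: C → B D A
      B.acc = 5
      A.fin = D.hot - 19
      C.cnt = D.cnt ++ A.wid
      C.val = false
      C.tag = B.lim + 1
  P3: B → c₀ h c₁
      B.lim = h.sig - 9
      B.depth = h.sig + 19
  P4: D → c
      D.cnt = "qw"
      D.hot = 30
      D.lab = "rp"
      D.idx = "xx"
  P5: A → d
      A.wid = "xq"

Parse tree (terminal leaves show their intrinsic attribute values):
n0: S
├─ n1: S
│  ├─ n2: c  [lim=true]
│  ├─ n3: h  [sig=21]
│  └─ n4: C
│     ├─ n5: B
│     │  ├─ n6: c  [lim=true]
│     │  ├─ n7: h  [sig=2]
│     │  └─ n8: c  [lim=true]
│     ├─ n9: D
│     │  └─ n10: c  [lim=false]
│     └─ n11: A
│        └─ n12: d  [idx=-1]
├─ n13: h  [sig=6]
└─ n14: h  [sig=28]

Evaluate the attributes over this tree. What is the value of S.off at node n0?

1. n2.lim = true  [terminal]
2. n3.sig = 21  [terminal]
3. n5.acc = 5  [5]
4. n6.lim = true  [terminal]
5. n7.sig = 2  [terminal]
6. n8.lim = true  [terminal]
7. n5.lim = -7  [h.sig - 9]
8. n5.depth = 21  [h.sig + 19]
9. n10.lim = false  [terminal]
10. n9.cnt = "qw"  ["qw"]
11. n9.hot = 30  [30]
12. n9.lab = "rp"  ["rp"]
13. n9.idx = "xx"  ["xx"]
14. n11.fin = 11  [D.hot - 19]
15. n12.idx = -1  [terminal]
16. n11.wid = "xq"  ["xq"]
17. n4.cnt = "qwxq"  [D.cnt ++ A.wid]
18. n4.val = false  [false]
19. n4.tag = -6  [B.lim + 1]
20. n1.off = true  [c.lim == true]
21. n1.acc = "qwxqu"  [C.cnt ++ "u"]
22. n1.ok = -2  [len(C.cnt) - 6]
23. n1.depth = 15  [h.sig * 3 - 48]
24. n13.sig = 6  [terminal]
25. n14.sig = 28  [terminal]
26. n0.off = false  [S₁.ok > -2]
27. n0.acc = "vv"  ["vv"]
28. n0.ok = 18  [(if S₁.off then S₁.depth else h₁.sig) + 3]
29. n0.depth = 0  [(if S₁.off then h₁.sig else h₀.sig) - 28]

false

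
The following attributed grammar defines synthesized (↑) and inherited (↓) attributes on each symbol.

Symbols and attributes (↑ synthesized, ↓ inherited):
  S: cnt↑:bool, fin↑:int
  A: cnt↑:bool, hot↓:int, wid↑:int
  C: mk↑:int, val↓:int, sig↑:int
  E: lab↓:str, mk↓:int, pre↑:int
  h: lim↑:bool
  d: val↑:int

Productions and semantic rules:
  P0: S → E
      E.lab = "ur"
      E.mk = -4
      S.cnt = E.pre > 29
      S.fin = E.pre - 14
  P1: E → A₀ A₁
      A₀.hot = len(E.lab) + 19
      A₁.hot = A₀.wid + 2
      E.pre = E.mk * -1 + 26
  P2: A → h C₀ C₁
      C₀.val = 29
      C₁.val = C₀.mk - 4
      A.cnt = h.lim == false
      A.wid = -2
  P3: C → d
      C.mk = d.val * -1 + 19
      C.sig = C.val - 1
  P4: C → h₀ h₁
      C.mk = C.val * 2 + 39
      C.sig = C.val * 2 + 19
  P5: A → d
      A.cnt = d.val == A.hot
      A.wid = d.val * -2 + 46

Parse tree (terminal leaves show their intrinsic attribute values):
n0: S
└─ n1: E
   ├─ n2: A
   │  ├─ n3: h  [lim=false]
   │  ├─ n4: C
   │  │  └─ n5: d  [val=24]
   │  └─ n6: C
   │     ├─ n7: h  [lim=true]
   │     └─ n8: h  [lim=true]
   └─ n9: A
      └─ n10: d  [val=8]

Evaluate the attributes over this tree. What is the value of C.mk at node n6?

1. n1.lab = "ur"  ["ur"]
2. n1.mk = -4  [-4]
3. n2.hot = 21  [len(E.lab) + 19]
4. n3.lim = false  [terminal]
5. n4.val = 29  [29]
6. n5.val = 24  [terminal]
7. n4.mk = -5  [d.val * -1 + 19]
8. n4.sig = 28  [C.val - 1]
9. n6.val = -9  [C₀.mk - 4]
10. n7.lim = true  [terminal]
11. n8.lim = true  [terminal]
12. n6.mk = 21  [C.val * 2 + 39]
13. n6.sig = 1  [C.val * 2 + 19]
14. n2.cnt = true  [h.lim == false]
15. n2.wid = -2  [-2]
16. n9.hot = 0  [A₀.wid + 2]
17. n10.val = 8  [terminal]
18. n9.cnt = false  [d.val == A.hot]
19. n9.wid = 30  [d.val * -2 + 46]
20. n1.pre = 30  [E.mk * -1 + 26]
21. n0.cnt = true  [E.pre > 29]
22. n0.fin = 16  [E.pre - 14]

21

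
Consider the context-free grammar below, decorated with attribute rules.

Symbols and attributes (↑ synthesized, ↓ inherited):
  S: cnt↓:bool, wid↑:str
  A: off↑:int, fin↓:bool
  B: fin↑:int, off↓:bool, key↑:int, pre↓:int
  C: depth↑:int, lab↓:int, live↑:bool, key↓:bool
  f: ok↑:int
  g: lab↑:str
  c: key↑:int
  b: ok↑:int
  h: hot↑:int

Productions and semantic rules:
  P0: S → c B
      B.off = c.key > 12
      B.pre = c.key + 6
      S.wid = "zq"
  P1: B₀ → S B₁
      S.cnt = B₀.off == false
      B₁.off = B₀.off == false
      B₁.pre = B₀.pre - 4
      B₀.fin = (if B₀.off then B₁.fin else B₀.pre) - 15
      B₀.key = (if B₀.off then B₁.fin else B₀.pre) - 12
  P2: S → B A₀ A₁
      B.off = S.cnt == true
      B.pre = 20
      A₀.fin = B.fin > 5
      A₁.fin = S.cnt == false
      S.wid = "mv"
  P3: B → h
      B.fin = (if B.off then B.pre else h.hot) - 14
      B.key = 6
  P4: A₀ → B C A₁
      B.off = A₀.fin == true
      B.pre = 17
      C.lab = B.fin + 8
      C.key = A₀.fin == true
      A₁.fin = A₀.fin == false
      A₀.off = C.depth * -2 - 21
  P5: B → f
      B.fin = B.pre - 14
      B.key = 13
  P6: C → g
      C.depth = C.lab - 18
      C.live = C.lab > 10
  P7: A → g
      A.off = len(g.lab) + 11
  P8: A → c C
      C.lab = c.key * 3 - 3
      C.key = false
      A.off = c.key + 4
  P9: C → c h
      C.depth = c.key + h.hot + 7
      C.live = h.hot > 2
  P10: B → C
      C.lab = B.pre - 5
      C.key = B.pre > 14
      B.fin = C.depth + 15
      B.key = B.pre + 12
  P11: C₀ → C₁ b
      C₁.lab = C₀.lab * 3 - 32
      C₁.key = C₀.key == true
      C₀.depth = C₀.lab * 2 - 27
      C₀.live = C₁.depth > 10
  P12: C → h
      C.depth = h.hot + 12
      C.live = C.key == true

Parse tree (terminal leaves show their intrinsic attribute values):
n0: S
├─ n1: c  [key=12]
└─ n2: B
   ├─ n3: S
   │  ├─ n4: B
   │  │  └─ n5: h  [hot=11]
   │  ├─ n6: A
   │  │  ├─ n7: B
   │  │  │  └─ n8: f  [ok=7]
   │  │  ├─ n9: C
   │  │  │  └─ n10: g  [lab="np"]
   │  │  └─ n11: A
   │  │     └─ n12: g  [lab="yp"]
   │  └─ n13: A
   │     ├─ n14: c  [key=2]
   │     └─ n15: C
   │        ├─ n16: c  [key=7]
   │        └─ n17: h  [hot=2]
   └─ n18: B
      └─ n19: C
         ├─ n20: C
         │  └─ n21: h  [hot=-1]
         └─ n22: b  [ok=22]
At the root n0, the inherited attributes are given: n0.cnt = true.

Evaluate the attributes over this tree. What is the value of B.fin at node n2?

3

1. n0.cnt = true  [given at root]
2. n1.key = 12  [terminal]
3. n2.off = false  [c.key > 12]
4. n2.pre = 18  [c.key + 6]
5. n3.cnt = true  [B₀.off == false]
6. n4.off = true  [S.cnt == true]
7. n4.pre = 20  [20]
8. n5.hot = 11  [terminal]
9. n4.fin = 6  [(if B.off then B.pre else h.hot) - 14]
10. n4.key = 6  [6]
11. n6.fin = true  [B.fin > 5]
12. n7.off = true  [A₀.fin == true]
13. n7.pre = 17  [17]
14. n8.ok = 7  [terminal]
15. n7.fin = 3  [B.pre - 14]
16. n7.key = 13  [13]
17. n9.lab = 11  [B.fin + 8]
18. n9.key = true  [A₀.fin == true]
19. n10.lab = "np"  [terminal]
20. n9.depth = -7  [C.lab - 18]
21. n9.live = true  [C.lab > 10]
22. n11.fin = false  [A₀.fin == false]
23. n12.lab = "yp"  [terminal]
24. n11.off = 13  [len(g.lab) + 11]
25. n6.off = -7  [C.depth * -2 - 21]
26. n13.fin = false  [S.cnt == false]
27. n14.key = 2  [terminal]
28. n15.lab = 3  [c.key * 3 - 3]
29. n15.key = false  [false]
30. n16.key = 7  [terminal]
31. n17.hot = 2  [terminal]
32. n15.depth = 16  [c.key + h.hot + 7]
33. n15.live = false  [h.hot > 2]
34. n13.off = 6  [c.key + 4]
35. n3.wid = "mv"  ["mv"]
36. n18.off = true  [B₀.off == false]
37. n18.pre = 14  [B₀.pre - 4]
38. n19.lab = 9  [B.pre - 5]
39. n19.key = false  [B.pre > 14]
40. n20.lab = -5  [C₀.lab * 3 - 32]
41. n20.key = false  [C₀.key == true]
42. n21.hot = -1  [terminal]
43. n20.depth = 11  [h.hot + 12]
44. n20.live = false  [C.key == true]
45. n22.ok = 22  [terminal]
46. n19.depth = -9  [C₀.lab * 2 - 27]
47. n19.live = true  [C₁.depth > 10]
48. n18.fin = 6  [C.depth + 15]
49. n18.key = 26  [B.pre + 12]
50. n2.fin = 3  [(if B₀.off then B₁.fin else B₀.pre) - 15]
51. n2.key = 6  [(if B₀.off then B₁.fin else B₀.pre) - 12]
52. n0.wid = "zq"  ["zq"]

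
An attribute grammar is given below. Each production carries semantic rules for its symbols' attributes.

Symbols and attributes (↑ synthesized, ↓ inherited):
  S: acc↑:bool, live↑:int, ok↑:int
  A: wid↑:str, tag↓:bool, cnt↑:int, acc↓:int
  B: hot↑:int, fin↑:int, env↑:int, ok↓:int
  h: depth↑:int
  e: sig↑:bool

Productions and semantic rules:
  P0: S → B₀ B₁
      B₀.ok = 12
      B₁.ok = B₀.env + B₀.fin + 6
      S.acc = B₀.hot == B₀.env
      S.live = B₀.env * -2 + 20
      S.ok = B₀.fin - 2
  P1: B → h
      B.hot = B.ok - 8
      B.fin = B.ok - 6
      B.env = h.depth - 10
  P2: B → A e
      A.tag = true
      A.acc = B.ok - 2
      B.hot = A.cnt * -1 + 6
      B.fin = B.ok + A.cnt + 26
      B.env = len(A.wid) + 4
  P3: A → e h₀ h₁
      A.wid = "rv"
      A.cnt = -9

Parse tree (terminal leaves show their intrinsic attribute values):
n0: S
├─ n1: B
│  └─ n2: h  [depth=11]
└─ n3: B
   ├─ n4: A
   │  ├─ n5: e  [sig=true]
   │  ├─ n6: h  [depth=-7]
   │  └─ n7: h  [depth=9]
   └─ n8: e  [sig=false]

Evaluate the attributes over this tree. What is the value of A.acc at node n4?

1. n1.ok = 12  [12]
2. n2.depth = 11  [terminal]
3. n1.hot = 4  [B.ok - 8]
4. n1.fin = 6  [B.ok - 6]
5. n1.env = 1  [h.depth - 10]
6. n3.ok = 13  [B₀.env + B₀.fin + 6]
7. n4.tag = true  [true]
8. n4.acc = 11  [B.ok - 2]
9. n5.sig = true  [terminal]
10. n6.depth = -7  [terminal]
11. n7.depth = 9  [terminal]
12. n4.wid = "rv"  ["rv"]
13. n4.cnt = -9  [-9]
14. n8.sig = false  [terminal]
15. n3.hot = 15  [A.cnt * -1 + 6]
16. n3.fin = 30  [B.ok + A.cnt + 26]
17. n3.env = 6  [len(A.wid) + 4]
18. n0.acc = false  [B₀.hot == B₀.env]
19. n0.live = 18  [B₀.env * -2 + 20]
20. n0.ok = 4  [B₀.fin - 2]

11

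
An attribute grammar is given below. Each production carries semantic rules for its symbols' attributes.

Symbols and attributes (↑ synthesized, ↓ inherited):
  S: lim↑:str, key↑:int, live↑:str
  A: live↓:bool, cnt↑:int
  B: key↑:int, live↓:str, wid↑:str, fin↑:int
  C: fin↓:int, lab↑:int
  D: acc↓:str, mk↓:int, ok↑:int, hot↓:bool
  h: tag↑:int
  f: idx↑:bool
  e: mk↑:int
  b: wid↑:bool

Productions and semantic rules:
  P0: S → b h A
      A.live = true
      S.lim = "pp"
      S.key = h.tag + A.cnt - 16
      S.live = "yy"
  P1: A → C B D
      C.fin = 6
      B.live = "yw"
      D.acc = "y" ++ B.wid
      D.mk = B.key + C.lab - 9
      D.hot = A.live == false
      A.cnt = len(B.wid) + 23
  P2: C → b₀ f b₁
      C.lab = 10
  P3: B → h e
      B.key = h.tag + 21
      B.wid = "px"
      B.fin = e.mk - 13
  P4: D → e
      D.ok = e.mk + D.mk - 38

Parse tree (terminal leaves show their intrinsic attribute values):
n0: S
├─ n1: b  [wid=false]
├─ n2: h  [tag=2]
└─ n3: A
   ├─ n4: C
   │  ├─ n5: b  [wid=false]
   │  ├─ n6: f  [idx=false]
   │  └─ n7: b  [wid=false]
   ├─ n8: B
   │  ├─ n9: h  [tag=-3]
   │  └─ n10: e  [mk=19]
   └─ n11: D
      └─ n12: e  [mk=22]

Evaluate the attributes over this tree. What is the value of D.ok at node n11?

1. n1.wid = false  [terminal]
2. n2.tag = 2  [terminal]
3. n3.live = true  [true]
4. n4.fin = 6  [6]
5. n5.wid = false  [terminal]
6. n6.idx = false  [terminal]
7. n7.wid = false  [terminal]
8. n4.lab = 10  [10]
9. n8.live = "yw"  ["yw"]
10. n9.tag = -3  [terminal]
11. n10.mk = 19  [terminal]
12. n8.key = 18  [h.tag + 21]
13. n8.wid = "px"  ["px"]
14. n8.fin = 6  [e.mk - 13]
15. n11.acc = "ypx"  ["y" ++ B.wid]
16. n11.mk = 19  [B.key + C.lab - 9]
17. n11.hot = false  [A.live == false]
18. n12.mk = 22  [terminal]
19. n11.ok = 3  [e.mk + D.mk - 38]
20. n3.cnt = 25  [len(B.wid) + 23]
21. n0.lim = "pp"  ["pp"]
22. n0.key = 11  [h.tag + A.cnt - 16]
23. n0.live = "yy"  ["yy"]

3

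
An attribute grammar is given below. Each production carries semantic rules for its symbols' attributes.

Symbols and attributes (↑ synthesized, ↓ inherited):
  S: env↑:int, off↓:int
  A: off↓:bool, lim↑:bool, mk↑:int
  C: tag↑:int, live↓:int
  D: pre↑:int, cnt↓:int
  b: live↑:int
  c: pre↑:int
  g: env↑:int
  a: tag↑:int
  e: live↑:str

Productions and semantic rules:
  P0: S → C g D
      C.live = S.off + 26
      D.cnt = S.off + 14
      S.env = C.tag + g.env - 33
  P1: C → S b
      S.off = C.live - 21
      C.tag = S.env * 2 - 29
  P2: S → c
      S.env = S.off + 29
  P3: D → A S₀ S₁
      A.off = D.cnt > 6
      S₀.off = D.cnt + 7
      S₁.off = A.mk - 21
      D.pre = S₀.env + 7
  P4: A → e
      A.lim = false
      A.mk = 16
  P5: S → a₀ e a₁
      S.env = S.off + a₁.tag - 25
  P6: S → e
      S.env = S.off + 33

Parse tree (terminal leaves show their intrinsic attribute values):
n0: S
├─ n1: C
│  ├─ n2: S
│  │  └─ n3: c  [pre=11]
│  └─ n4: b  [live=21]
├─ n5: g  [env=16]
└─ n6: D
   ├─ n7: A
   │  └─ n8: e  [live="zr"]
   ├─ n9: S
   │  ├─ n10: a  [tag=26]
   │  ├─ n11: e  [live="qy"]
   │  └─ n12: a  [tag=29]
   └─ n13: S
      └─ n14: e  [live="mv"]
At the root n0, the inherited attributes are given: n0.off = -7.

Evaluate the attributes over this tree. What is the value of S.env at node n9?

18

1. n0.off = -7  [given at root]
2. n1.live = 19  [S.off + 26]
3. n2.off = -2  [C.live - 21]
4. n3.pre = 11  [terminal]
5. n2.env = 27  [S.off + 29]
6. n4.live = 21  [terminal]
7. n1.tag = 25  [S.env * 2 - 29]
8. n5.env = 16  [terminal]
9. n6.cnt = 7  [S.off + 14]
10. n7.off = true  [D.cnt > 6]
11. n8.live = "zr"  [terminal]
12. n7.lim = false  [false]
13. n7.mk = 16  [16]
14. n9.off = 14  [D.cnt + 7]
15. n10.tag = 26  [terminal]
16. n11.live = "qy"  [terminal]
17. n12.tag = 29  [terminal]
18. n9.env = 18  [S.off + a₁.tag - 25]
19. n13.off = -5  [A.mk - 21]
20. n14.live = "mv"  [terminal]
21. n13.env = 28  [S.off + 33]
22. n6.pre = 25  [S₀.env + 7]
23. n0.env = 8  [C.tag + g.env - 33]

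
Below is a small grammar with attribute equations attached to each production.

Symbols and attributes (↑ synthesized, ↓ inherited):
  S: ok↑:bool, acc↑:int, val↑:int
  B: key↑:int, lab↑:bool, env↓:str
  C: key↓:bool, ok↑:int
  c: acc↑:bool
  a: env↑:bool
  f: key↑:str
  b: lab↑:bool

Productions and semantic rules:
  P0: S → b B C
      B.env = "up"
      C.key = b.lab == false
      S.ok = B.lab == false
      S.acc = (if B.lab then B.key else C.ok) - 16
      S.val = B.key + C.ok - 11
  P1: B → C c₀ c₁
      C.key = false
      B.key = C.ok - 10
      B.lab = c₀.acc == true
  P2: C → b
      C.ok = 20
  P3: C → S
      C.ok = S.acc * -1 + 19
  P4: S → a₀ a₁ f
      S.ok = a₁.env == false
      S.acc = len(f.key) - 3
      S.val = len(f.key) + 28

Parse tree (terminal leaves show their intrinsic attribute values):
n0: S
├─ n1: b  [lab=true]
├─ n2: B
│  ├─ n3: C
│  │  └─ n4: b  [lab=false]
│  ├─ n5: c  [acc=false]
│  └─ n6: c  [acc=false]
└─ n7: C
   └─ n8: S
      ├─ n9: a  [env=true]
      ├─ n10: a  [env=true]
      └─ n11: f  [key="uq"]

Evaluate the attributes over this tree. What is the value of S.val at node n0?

19

1. n1.lab = true  [terminal]
2. n2.env = "up"  ["up"]
3. n3.key = false  [false]
4. n4.lab = false  [terminal]
5. n3.ok = 20  [20]
6. n5.acc = false  [terminal]
7. n6.acc = false  [terminal]
8. n2.key = 10  [C.ok - 10]
9. n2.lab = false  [c₀.acc == true]
10. n7.key = false  [b.lab == false]
11. n9.env = true  [terminal]
12. n10.env = true  [terminal]
13. n11.key = "uq"  [terminal]
14. n8.ok = false  [a₁.env == false]
15. n8.acc = -1  [len(f.key) - 3]
16. n8.val = 30  [len(f.key) + 28]
17. n7.ok = 20  [S.acc * -1 + 19]
18. n0.ok = true  [B.lab == false]
19. n0.acc = 4  [(if B.lab then B.key else C.ok) - 16]
20. n0.val = 19  [B.key + C.ok - 11]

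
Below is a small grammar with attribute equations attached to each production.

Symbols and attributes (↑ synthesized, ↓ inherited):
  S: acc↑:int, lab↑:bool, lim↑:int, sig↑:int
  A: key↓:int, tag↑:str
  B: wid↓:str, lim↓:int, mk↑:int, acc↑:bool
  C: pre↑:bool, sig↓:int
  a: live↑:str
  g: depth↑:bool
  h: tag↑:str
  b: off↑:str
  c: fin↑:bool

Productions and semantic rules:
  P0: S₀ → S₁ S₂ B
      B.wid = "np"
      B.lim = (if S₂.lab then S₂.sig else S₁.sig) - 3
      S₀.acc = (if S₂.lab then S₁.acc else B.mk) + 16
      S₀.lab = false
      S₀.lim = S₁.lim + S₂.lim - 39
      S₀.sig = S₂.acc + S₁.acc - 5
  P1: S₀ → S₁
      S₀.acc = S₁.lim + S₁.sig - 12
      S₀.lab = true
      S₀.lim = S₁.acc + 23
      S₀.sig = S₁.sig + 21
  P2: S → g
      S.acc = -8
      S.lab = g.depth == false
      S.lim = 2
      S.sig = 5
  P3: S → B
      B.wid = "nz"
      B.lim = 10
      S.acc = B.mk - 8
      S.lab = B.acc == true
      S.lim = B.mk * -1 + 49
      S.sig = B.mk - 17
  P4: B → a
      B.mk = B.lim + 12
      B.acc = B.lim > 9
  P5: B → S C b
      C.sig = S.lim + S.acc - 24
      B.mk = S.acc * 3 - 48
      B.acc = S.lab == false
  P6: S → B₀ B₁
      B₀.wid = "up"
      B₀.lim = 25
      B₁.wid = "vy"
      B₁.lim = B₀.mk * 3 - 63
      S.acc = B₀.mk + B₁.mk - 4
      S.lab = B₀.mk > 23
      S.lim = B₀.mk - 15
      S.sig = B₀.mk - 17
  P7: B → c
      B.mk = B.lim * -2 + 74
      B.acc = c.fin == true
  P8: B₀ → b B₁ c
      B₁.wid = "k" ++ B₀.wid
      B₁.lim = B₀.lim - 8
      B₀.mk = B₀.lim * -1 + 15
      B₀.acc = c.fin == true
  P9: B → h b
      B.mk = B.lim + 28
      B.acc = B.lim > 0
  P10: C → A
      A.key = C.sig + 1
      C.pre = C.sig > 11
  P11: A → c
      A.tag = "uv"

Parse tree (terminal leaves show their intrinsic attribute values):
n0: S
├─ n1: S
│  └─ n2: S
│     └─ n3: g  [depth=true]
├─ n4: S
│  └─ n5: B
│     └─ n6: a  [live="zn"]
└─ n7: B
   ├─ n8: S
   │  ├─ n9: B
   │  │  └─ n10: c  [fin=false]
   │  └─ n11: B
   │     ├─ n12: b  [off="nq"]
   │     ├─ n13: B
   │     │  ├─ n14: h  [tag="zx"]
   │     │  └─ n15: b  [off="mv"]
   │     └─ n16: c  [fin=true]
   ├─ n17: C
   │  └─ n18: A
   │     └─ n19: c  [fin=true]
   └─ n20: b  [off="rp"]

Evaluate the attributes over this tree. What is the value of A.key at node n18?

1. n3.depth = true  [terminal]
2. n2.acc = -8  [-8]
3. n2.lab = false  [g.depth == false]
4. n2.lim = 2  [2]
5. n2.sig = 5  [5]
6. n1.acc = -5  [S₁.lim + S₁.sig - 12]
7. n1.lab = true  [true]
8. n1.lim = 15  [S₁.acc + 23]
9. n1.sig = 26  [S₁.sig + 21]
10. n5.wid = "nz"  ["nz"]
11. n5.lim = 10  [10]
12. n6.live = "zn"  [terminal]
13. n5.mk = 22  [B.lim + 12]
14. n5.acc = true  [B.lim > 9]
15. n4.acc = 14  [B.mk - 8]
16. n4.lab = true  [B.acc == true]
17. n4.lim = 27  [B.mk * -1 + 49]
18. n4.sig = 5  [B.mk - 17]
19. n7.wid = "np"  ["np"]
20. n7.lim = 2  [(if S₂.lab then S₂.sig else S₁.sig) - 3]
21. n9.wid = "up"  ["up"]
22. n9.lim = 25  [25]
23. n10.fin = false  [terminal]
24. n9.mk = 24  [B.lim * -2 + 74]
25. n9.acc = false  [c.fin == true]
26. n11.wid = "vy"  ["vy"]
27. n11.lim = 9  [B₀.mk * 3 - 63]
28. n12.off = "nq"  [terminal]
29. n13.wid = "kvy"  ["k" ++ B₀.wid]
30. n13.lim = 1  [B₀.lim - 8]
31. n14.tag = "zx"  [terminal]
32. n15.off = "mv"  [terminal]
33. n13.mk = 29  [B.lim + 28]
34. n13.acc = true  [B.lim > 0]
35. n16.fin = true  [terminal]
36. n11.mk = 6  [B₀.lim * -1 + 15]
37. n11.acc = true  [c.fin == true]
38. n8.acc = 26  [B₀.mk + B₁.mk - 4]
39. n8.lab = true  [B₀.mk > 23]
40. n8.lim = 9  [B₀.mk - 15]
41. n8.sig = 7  [B₀.mk - 17]
42. n17.sig = 11  [S.lim + S.acc - 24]
43. n18.key = 12  [C.sig + 1]
44. n19.fin = true  [terminal]
45. n18.tag = "uv"  ["uv"]
46. n17.pre = false  [C.sig > 11]
47. n20.off = "rp"  [terminal]
48. n7.mk = 30  [S.acc * 3 - 48]
49. n7.acc = false  [S.lab == false]
50. n0.acc = 11  [(if S₂.lab then S₁.acc else B.mk) + 16]
51. n0.lab = false  [false]
52. n0.lim = 3  [S₁.lim + S₂.lim - 39]
53. n0.sig = 4  [S₂.acc + S₁.acc - 5]

12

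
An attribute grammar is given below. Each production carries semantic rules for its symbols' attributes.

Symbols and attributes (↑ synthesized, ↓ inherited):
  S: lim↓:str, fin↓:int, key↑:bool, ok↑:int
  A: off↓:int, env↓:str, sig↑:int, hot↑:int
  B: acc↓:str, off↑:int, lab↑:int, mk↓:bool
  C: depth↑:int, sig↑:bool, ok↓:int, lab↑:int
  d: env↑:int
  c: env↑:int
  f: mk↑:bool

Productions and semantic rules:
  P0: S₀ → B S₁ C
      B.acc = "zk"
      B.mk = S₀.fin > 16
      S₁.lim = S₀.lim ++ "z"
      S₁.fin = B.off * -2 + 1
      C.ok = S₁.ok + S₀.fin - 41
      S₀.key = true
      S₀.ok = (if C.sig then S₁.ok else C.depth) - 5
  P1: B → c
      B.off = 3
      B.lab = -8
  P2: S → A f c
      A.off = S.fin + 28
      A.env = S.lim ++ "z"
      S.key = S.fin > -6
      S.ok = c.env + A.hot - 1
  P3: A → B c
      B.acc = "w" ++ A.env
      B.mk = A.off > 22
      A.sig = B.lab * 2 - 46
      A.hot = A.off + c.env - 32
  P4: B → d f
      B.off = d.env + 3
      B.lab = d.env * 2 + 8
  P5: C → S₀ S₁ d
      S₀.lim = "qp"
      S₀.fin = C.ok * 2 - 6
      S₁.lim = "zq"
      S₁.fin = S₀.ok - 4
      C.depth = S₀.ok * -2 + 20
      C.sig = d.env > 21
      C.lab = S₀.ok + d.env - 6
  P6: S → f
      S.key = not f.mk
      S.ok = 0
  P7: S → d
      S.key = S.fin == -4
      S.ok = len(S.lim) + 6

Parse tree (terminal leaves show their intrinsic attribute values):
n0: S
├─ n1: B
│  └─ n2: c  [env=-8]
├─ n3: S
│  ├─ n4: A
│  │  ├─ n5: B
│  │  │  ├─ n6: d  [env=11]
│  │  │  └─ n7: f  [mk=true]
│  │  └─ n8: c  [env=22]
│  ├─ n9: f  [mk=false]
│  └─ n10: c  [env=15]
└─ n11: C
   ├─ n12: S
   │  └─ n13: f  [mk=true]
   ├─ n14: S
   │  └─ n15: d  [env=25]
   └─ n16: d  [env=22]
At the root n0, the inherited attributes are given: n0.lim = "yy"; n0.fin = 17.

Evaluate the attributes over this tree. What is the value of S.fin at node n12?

1. n0.lim = "yy"  [given at root]
2. n0.fin = 17  [given at root]
3. n1.acc = "zk"  ["zk"]
4. n1.mk = true  [S₀.fin > 16]
5. n2.env = -8  [terminal]
6. n1.off = 3  [3]
7. n1.lab = -8  [-8]
8. n3.lim = "yyz"  [S₀.lim ++ "z"]
9. n3.fin = -5  [B.off * -2 + 1]
10. n4.off = 23  [S.fin + 28]
11. n4.env = "yyzz"  [S.lim ++ "z"]
12. n5.acc = "wyyzz"  ["w" ++ A.env]
13. n5.mk = true  [A.off > 22]
14. n6.env = 11  [terminal]
15. n7.mk = true  [terminal]
16. n5.off = 14  [d.env + 3]
17. n5.lab = 30  [d.env * 2 + 8]
18. n8.env = 22  [terminal]
19. n4.sig = 14  [B.lab * 2 - 46]
20. n4.hot = 13  [A.off + c.env - 32]
21. n9.mk = false  [terminal]
22. n10.env = 15  [terminal]
23. n3.key = true  [S.fin > -6]
24. n3.ok = 27  [c.env + A.hot - 1]
25. n11.ok = 3  [S₁.ok + S₀.fin - 41]
26. n12.lim = "qp"  ["qp"]
27. n12.fin = 0  [C.ok * 2 - 6]
28. n13.mk = true  [terminal]
29. n12.key = false  [not f.mk]
30. n12.ok = 0  [0]
31. n14.lim = "zq"  ["zq"]
32. n14.fin = -4  [S₀.ok - 4]
33. n15.env = 25  [terminal]
34. n14.key = true  [S.fin == -4]
35. n14.ok = 8  [len(S.lim) + 6]
36. n16.env = 22  [terminal]
37. n11.depth = 20  [S₀.ok * -2 + 20]
38. n11.sig = true  [d.env > 21]
39. n11.lab = 16  [S₀.ok + d.env - 6]
40. n0.key = true  [true]
41. n0.ok = 22  [(if C.sig then S₁.ok else C.depth) - 5]

0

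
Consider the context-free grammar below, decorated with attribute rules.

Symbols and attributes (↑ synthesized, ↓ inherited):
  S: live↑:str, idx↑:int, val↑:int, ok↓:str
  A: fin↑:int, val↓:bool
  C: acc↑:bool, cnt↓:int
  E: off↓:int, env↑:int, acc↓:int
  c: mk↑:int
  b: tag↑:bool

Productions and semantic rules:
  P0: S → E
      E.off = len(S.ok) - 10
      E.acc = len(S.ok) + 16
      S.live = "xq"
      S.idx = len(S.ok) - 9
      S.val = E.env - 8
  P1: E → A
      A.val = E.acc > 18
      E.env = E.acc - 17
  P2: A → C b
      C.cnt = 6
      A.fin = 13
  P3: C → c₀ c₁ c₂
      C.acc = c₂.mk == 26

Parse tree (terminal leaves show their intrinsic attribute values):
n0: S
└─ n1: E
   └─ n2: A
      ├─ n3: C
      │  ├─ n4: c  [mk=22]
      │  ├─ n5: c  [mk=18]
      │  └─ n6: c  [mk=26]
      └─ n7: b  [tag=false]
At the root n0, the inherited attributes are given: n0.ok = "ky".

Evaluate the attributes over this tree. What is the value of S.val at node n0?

1. n0.ok = "ky"  [given at root]
2. n1.off = -8  [len(S.ok) - 10]
3. n1.acc = 18  [len(S.ok) + 16]
4. n2.val = false  [E.acc > 18]
5. n3.cnt = 6  [6]
6. n4.mk = 22  [terminal]
7. n5.mk = 18  [terminal]
8. n6.mk = 26  [terminal]
9. n3.acc = true  [c₂.mk == 26]
10. n7.tag = false  [terminal]
11. n2.fin = 13  [13]
12. n1.env = 1  [E.acc - 17]
13. n0.live = "xq"  ["xq"]
14. n0.idx = -7  [len(S.ok) - 9]
15. n0.val = -7  [E.env - 8]

-7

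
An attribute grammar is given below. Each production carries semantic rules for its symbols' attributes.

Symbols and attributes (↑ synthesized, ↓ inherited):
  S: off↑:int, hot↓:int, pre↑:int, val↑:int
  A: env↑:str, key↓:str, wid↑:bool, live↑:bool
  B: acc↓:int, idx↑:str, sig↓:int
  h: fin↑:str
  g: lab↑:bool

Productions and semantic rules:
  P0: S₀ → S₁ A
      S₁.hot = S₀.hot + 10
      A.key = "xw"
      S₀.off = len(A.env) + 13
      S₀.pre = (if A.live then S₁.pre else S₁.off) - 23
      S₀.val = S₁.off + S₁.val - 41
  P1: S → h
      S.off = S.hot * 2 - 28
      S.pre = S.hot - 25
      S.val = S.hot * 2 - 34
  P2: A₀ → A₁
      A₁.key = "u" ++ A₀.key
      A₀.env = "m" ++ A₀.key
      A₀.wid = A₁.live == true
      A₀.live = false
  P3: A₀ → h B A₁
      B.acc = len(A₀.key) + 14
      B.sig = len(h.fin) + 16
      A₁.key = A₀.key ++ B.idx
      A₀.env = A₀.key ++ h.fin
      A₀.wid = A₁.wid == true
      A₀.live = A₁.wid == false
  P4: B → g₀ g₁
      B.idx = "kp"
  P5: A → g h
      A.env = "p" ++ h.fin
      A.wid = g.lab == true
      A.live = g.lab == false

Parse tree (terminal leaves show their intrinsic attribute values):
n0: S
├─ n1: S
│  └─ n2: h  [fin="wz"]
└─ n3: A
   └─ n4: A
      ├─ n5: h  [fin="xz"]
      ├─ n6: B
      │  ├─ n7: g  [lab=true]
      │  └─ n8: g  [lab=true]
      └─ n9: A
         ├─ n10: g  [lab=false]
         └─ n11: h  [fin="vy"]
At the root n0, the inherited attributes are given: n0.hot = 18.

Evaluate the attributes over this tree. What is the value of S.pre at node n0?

1. n0.hot = 18  [given at root]
2. n1.hot = 28  [S₀.hot + 10]
3. n2.fin = "wz"  [terminal]
4. n1.off = 28  [S.hot * 2 - 28]
5. n1.pre = 3  [S.hot - 25]
6. n1.val = 22  [S.hot * 2 - 34]
7. n3.key = "xw"  ["xw"]
8. n4.key = "uxw"  ["u" ++ A₀.key]
9. n5.fin = "xz"  [terminal]
10. n6.acc = 17  [len(A₀.key) + 14]
11. n6.sig = 18  [len(h.fin) + 16]
12. n7.lab = true  [terminal]
13. n8.lab = true  [terminal]
14. n6.idx = "kp"  ["kp"]
15. n9.key = "uxwkp"  [A₀.key ++ B.idx]
16. n10.lab = false  [terminal]
17. n11.fin = "vy"  [terminal]
18. n9.env = "pvy"  ["p" ++ h.fin]
19. n9.wid = false  [g.lab == true]
20. n9.live = true  [g.lab == false]
21. n4.env = "uxwxz"  [A₀.key ++ h.fin]
22. n4.wid = false  [A₁.wid == true]
23. n4.live = true  [A₁.wid == false]
24. n3.env = "mxw"  ["m" ++ A₀.key]
25. n3.wid = true  [A₁.live == true]
26. n3.live = false  [false]
27. n0.off = 16  [len(A.env) + 13]
28. n0.pre = 5  [(if A.live then S₁.pre else S₁.off) - 23]
29. n0.val = 9  [S₁.off + S₁.val - 41]

5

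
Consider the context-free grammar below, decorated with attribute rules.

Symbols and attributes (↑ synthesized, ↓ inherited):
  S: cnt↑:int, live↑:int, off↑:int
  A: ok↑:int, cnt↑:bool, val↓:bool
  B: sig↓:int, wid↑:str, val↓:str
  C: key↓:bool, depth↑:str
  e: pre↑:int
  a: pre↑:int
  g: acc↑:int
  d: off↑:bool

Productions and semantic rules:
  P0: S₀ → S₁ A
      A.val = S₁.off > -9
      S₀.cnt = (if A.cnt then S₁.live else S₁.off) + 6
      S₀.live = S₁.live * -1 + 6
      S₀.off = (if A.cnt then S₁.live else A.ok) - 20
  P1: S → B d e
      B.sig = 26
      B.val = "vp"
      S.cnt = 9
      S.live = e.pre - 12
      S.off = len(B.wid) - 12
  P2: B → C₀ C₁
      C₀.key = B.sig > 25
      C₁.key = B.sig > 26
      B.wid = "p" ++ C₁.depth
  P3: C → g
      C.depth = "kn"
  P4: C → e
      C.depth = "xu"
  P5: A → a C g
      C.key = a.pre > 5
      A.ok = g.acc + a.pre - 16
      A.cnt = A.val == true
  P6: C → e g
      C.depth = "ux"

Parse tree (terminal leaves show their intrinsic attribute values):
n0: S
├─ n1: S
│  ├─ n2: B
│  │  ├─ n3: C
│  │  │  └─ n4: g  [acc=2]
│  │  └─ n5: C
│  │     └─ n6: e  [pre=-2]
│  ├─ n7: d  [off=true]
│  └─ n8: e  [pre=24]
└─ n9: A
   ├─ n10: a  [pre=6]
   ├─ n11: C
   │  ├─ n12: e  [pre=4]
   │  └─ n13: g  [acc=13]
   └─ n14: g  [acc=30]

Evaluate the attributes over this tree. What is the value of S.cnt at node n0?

-3

1. n2.sig = 26  [26]
2. n2.val = "vp"  ["vp"]
3. n3.key = true  [B.sig > 25]
4. n4.acc = 2  [terminal]
5. n3.depth = "kn"  ["kn"]
6. n5.key = false  [B.sig > 26]
7. n6.pre = -2  [terminal]
8. n5.depth = "xu"  ["xu"]
9. n2.wid = "pxu"  ["p" ++ C₁.depth]
10. n7.off = true  [terminal]
11. n8.pre = 24  [terminal]
12. n1.cnt = 9  [9]
13. n1.live = 12  [e.pre - 12]
14. n1.off = -9  [len(B.wid) - 12]
15. n9.val = false  [S₁.off > -9]
16. n10.pre = 6  [terminal]
17. n11.key = true  [a.pre > 5]
18. n12.pre = 4  [terminal]
19. n13.acc = 13  [terminal]
20. n11.depth = "ux"  ["ux"]
21. n14.acc = 30  [terminal]
22. n9.ok = 20  [g.acc + a.pre - 16]
23. n9.cnt = false  [A.val == true]
24. n0.cnt = -3  [(if A.cnt then S₁.live else S₁.off) + 6]
25. n0.live = -6  [S₁.live * -1 + 6]
26. n0.off = 0  [(if A.cnt then S₁.live else A.ok) - 20]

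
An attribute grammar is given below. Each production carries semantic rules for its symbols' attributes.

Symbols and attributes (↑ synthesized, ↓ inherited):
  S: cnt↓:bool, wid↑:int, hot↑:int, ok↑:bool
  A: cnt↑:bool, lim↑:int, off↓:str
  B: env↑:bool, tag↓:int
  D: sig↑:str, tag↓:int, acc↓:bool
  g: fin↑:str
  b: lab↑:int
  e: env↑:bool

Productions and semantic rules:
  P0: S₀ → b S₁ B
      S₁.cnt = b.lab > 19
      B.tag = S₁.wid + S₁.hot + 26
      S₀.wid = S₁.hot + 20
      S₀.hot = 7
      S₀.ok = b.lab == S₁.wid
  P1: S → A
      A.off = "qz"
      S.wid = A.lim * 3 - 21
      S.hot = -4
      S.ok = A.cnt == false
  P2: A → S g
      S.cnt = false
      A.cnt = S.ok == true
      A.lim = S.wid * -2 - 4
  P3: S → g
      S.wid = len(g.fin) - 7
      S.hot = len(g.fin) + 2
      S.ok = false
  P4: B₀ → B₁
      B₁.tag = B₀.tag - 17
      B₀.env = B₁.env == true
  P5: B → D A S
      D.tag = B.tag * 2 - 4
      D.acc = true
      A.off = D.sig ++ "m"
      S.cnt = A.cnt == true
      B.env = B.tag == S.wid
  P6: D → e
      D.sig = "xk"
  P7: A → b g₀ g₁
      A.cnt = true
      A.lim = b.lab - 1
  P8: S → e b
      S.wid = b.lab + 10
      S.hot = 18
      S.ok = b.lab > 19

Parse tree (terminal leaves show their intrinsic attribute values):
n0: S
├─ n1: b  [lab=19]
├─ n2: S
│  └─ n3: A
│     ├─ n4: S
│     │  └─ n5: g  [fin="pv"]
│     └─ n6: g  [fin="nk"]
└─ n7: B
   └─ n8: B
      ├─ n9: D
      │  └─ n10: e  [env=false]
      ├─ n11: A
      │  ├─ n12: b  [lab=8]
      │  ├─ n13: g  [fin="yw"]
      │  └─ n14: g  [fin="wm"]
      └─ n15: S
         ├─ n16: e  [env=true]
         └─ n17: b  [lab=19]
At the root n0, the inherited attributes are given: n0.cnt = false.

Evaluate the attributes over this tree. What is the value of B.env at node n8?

1. n0.cnt = false  [given at root]
2. n1.lab = 19  [terminal]
3. n2.cnt = false  [b.lab > 19]
4. n3.off = "qz"  ["qz"]
5. n4.cnt = false  [false]
6. n5.fin = "pv"  [terminal]
7. n4.wid = -5  [len(g.fin) - 7]
8. n4.hot = 4  [len(g.fin) + 2]
9. n4.ok = false  [false]
10. n6.fin = "nk"  [terminal]
11. n3.cnt = false  [S.ok == true]
12. n3.lim = 6  [S.wid * -2 - 4]
13. n2.wid = -3  [A.lim * 3 - 21]
14. n2.hot = -4  [-4]
15. n2.ok = true  [A.cnt == false]
16. n7.tag = 19  [S₁.wid + S₁.hot + 26]
17. n8.tag = 2  [B₀.tag - 17]
18. n9.tag = 0  [B.tag * 2 - 4]
19. n9.acc = true  [true]
20. n10.env = false  [terminal]
21. n9.sig = "xk"  ["xk"]
22. n11.off = "xkm"  [D.sig ++ "m"]
23. n12.lab = 8  [terminal]
24. n13.fin = "yw"  [terminal]
25. n14.fin = "wm"  [terminal]
26. n11.cnt = true  [true]
27. n11.lim = 7  [b.lab - 1]
28. n15.cnt = true  [A.cnt == true]
29. n16.env = true  [terminal]
30. n17.lab = 19  [terminal]
31. n15.wid = 29  [b.lab + 10]
32. n15.hot = 18  [18]
33. n15.ok = false  [b.lab > 19]
34. n8.env = false  [B.tag == S.wid]
35. n7.env = false  [B₁.env == true]
36. n0.wid = 16  [S₁.hot + 20]
37. n0.hot = 7  [7]
38. n0.ok = false  [b.lab == S₁.wid]

false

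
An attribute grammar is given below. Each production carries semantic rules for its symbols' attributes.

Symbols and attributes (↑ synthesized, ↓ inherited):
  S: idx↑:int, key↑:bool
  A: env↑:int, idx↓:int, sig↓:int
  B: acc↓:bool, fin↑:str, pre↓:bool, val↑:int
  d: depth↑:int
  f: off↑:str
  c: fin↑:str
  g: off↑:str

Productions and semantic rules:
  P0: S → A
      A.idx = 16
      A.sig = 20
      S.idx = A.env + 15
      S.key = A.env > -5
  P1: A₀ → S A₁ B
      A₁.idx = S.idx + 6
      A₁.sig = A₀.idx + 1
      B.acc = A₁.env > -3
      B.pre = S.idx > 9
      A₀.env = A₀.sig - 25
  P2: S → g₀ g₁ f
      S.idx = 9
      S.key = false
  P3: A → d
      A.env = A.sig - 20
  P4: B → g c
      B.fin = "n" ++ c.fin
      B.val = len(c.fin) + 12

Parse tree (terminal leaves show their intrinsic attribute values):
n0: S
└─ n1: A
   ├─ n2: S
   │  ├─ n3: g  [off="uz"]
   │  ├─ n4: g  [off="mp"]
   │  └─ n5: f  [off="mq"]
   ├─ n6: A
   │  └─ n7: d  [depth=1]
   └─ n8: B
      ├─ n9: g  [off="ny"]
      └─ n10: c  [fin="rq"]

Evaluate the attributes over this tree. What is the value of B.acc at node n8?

1. n1.idx = 16  [16]
2. n1.sig = 20  [20]
3. n3.off = "uz"  [terminal]
4. n4.off = "mp"  [terminal]
5. n5.off = "mq"  [terminal]
6. n2.idx = 9  [9]
7. n2.key = false  [false]
8. n6.idx = 15  [S.idx + 6]
9. n6.sig = 17  [A₀.idx + 1]
10. n7.depth = 1  [terminal]
11. n6.env = -3  [A.sig - 20]
12. n8.acc = false  [A₁.env > -3]
13. n8.pre = false  [S.idx > 9]
14. n9.off = "ny"  [terminal]
15. n10.fin = "rq"  [terminal]
16. n8.fin = "nrq"  ["n" ++ c.fin]
17. n8.val = 14  [len(c.fin) + 12]
18. n1.env = -5  [A₀.sig - 25]
19. n0.idx = 10  [A.env + 15]
20. n0.key = false  [A.env > -5]

false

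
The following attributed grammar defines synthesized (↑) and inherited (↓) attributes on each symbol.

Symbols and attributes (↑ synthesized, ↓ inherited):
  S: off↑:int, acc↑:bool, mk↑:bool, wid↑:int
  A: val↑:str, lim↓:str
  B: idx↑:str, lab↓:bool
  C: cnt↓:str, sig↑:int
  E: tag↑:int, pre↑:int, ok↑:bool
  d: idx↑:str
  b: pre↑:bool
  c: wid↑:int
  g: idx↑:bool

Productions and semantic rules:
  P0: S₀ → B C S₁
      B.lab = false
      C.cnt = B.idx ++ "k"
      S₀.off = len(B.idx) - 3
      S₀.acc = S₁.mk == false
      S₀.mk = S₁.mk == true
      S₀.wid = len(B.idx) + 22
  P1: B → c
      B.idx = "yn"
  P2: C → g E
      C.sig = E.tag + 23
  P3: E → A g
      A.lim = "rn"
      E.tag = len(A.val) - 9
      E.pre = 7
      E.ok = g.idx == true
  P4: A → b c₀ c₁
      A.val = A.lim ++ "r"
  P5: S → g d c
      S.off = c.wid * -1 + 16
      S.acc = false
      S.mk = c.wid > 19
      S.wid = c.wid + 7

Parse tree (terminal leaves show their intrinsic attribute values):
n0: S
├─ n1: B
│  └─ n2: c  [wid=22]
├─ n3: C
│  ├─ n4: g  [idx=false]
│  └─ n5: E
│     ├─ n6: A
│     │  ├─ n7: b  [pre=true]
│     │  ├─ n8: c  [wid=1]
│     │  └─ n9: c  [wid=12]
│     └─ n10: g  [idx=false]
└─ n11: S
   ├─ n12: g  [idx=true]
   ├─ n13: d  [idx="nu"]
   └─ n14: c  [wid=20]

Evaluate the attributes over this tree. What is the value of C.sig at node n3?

1. n1.lab = false  [false]
2. n2.wid = 22  [terminal]
3. n1.idx = "yn"  ["yn"]
4. n3.cnt = "ynk"  [B.idx ++ "k"]
5. n4.idx = false  [terminal]
6. n6.lim = "rn"  ["rn"]
7. n7.pre = true  [terminal]
8. n8.wid = 1  [terminal]
9. n9.wid = 12  [terminal]
10. n6.val = "rnr"  [A.lim ++ "r"]
11. n10.idx = false  [terminal]
12. n5.tag = -6  [len(A.val) - 9]
13. n5.pre = 7  [7]
14. n5.ok = false  [g.idx == true]
15. n3.sig = 17  [E.tag + 23]
16. n12.idx = true  [terminal]
17. n13.idx = "nu"  [terminal]
18. n14.wid = 20  [terminal]
19. n11.off = -4  [c.wid * -1 + 16]
20. n11.acc = false  [false]
21. n11.mk = true  [c.wid > 19]
22. n11.wid = 27  [c.wid + 7]
23. n0.off = -1  [len(B.idx) - 3]
24. n0.acc = false  [S₁.mk == false]
25. n0.mk = true  [S₁.mk == true]
26. n0.wid = 24  [len(B.idx) + 22]

17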